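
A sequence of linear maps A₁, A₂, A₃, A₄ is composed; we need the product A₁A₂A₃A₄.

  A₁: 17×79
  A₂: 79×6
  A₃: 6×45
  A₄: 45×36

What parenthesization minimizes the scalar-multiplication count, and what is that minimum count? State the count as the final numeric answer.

Adjacent pairs: A₁A₂ = 17·79·6 = 8058; A₂A₃ = 79·6·45 = 21330; A₃A₄ = 6·45·36 = 9720.
Length 3: A₁..A₃: k=1: 0+21330+17·79·45=81765; k=2: 8058+0+17·6·45=12648 → min 12648 | A₂..A₄: k=2: 0+9720+79·6·36=26784; k=3: 21330+0+79·45·36=149310 → min 26784.
Length 4: A₁..A₄: k=1: 0+26784+17·79·36=75132; k=2: 8058+9720+17·6·36=21450; k=3: 12648+0+17·45·36=40188 → min 21450.
Optimal parenthesization: ((A₁A₂)(A₃A₄)) with cost 21450.

21450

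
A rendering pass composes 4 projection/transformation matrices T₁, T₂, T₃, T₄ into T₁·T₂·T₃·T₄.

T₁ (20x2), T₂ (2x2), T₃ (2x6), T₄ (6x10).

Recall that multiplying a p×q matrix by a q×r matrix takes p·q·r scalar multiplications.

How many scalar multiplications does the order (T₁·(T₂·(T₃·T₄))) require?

(T₃·T₄): 2×6 by 6×10 → 2×10, cost 2·6·10 = 120
(T₂·(T₃·T₄)): 2×2 by 2×10 → 2×10, cost 2·2·10 = 40; cumulative 160
(T₁·(T₂·(T₃·T₄))): 20×2 by 2×10 → 20×10, cost 20·2·10 = 400; cumulative 560
Total: 560 scalar multiplications.

560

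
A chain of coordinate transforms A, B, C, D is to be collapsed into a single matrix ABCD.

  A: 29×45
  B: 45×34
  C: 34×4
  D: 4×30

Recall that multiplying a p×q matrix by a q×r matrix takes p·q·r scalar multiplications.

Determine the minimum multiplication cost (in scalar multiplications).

14820

Adjacent pairs: AB = 29·45·34 = 44370; BC = 45·34·4 = 6120; CD = 34·4·30 = 4080.
Length 3: A..C: k=1: 0+6120+29·45·4=11340; k=2: 44370+0+29·34·4=48314 → min 11340 | B..D: k=2: 0+4080+45·34·30=49980; k=3: 6120+0+45·4·30=11520 → min 11520.
Length 4: A..D: k=1: 0+11520+29·45·30=50670; k=2: 44370+4080+29·34·30=78030; k=3: 11340+0+29·4·30=14820 → min 14820.
Optimal order: ((A(BC))D) with cost 14820.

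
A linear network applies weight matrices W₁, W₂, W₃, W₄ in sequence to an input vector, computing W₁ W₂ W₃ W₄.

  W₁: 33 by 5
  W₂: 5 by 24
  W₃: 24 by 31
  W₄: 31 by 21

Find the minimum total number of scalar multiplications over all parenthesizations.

Adjacent pairs: W₁W₂ = 33·5·24 = 3960; W₂W₃ = 5·24·31 = 3720; W₃W₄ = 24·31·21 = 15624.
Length 3: W₁..W₃: k=1: 0+3720+33·5·31=8835; k=2: 3960+0+33·24·31=28512 → min 8835 | W₂..W₄: k=2: 0+15624+5·24·21=18144; k=3: 3720+0+5·31·21=6975 → min 6975.
Length 4: W₁..W₄: k=1: 0+6975+33·5·21=10440; k=2: 3960+15624+33·24·21=36216; k=3: 8835+0+33·31·21=30318 → min 10440.
Optimal order: (W₁ ((W₂ W₃) W₄)) with cost 10440.

10440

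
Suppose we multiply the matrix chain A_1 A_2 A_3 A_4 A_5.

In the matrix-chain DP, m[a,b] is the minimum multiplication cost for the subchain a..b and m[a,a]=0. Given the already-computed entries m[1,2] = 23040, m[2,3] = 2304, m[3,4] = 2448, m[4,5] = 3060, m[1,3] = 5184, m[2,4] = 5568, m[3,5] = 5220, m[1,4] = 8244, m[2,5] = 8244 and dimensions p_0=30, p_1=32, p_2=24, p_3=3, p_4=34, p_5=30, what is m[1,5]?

m[1,5] = min over k∈[1,4] of m[1,k]+m[k+1,5]+p_{0}·p_k·p_{5}.
k=1: 0 + 8244 + 30·32·30 = 37044; k=2: 23040 + 5220 + 30·24·30 = 49860; k=3: 5184 + 3060 + 30·3·30 = 10944; k=4: 8244 + 0 + 30·34·30 = 38844.
Minimum: 10944 at k=3.

10944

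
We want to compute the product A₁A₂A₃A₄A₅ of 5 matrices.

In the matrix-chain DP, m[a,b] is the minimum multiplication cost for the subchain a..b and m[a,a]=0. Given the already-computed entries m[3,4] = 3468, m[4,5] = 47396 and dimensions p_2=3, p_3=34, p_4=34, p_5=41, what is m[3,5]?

7650

m[3,5] = min over k∈[3,4] of m[3,k]+m[k+1,5]+p_{2}·p_k·p_{5}.
k=3: 0 + 47396 + 3·34·41 = 51578; k=4: 3468 + 0 + 3·34·41 = 7650.
Minimum: 7650 at k=4.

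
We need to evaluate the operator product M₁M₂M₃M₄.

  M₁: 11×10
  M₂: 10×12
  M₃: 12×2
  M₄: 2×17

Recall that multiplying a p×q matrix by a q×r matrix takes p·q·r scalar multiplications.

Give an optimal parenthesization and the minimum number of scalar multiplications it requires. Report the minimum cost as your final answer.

834

Adjacent pairs: M₁M₂ = 11·10·12 = 1320; M₂M₃ = 10·12·2 = 240; M₃M₄ = 12·2·17 = 408.
Length 3: M₁..M₃: k=1: 0+240+11·10·2=460; k=2: 1320+0+11·12·2=1584 → min 460 | M₂..M₄: k=2: 0+408+10·12·17=2448; k=3: 240+0+10·2·17=580 → min 580.
Length 4: M₁..M₄: k=1: 0+580+11·10·17=2450; k=2: 1320+408+11·12·17=3972; k=3: 460+0+11·2·17=834 → min 834.
Optimal parenthesization: ((M₁(M₂M₃))M₄) with cost 834.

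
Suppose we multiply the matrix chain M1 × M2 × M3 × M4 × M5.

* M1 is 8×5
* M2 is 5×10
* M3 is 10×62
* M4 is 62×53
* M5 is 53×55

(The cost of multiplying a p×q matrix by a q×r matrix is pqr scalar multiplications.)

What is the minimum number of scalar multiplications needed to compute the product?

Adjacent pairs: M1M2 = 8·5·10 = 400; M2M3 = 5·10·62 = 3100; M3M4 = 10·62·53 = 32860; M4M5 = 62·53·55 = 180730.
Length 3: M1..M3: k=1: 0+3100+8·5·62=5580; k=2: 400+0+8·10·62=5360 → min 5360 | M2..M4: k=2: 0+32860+5·10·53=35510; k=3: 3100+0+5·62·53=19530 → min 19530 | M3..M5: k=3: 0+180730+10·62·55=214830; k=4: 32860+0+10·53·55=62010 → min 62010.
Length 4: M1..M4: k=1: 0+19530+8·5·53=21650; k=2: 400+32860+8·10·53=37500; k=3: 5360+0+8·62·53=31648 → min 21650 | M2..M5: k=2: 0+62010+5·10·55=64760; k=3: 3100+180730+5·62·55=200880; k=4: 19530+0+5·53·55=34105 → min 34105.
Length 5: M1..M5: k=1: 0+34105+8·5·55=36305; k=2: 400+62010+8·10·55=66810; k=3: 5360+180730+8·62·55=213370; k=4: 21650+0+8·53·55=44970 → min 36305.
Optimal order: (M1 × (((M2 × M3) × M4) × M5)) with cost 36305.

36305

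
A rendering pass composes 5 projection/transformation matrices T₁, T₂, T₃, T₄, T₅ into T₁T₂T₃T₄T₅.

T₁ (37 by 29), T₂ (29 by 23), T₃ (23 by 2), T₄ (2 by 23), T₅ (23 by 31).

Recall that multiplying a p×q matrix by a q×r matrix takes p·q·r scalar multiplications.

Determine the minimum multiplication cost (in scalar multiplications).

Adjacent pairs: T₁T₂ = 37·29·23 = 24679; T₂T₃ = 29·23·2 = 1334; T₃T₄ = 23·2·23 = 1058; T₄T₅ = 2·23·31 = 1426.
Length 3: T₁..T₃: k=1: 0+1334+37·29·2=3480; k=2: 24679+0+37·23·2=26381 → min 3480 | T₂..T₄: k=2: 0+1058+29·23·23=16399; k=3: 1334+0+29·2·23=2668 → min 2668 | T₃..T₅: k=3: 0+1426+23·2·31=2852; k=4: 1058+0+23·23·31=17457 → min 2852.
Length 4: T₁..T₄: k=1: 0+2668+37·29·23=27347; k=2: 24679+1058+37·23·23=45310; k=3: 3480+0+37·2·23=5182 → min 5182 | T₂..T₅: k=2: 0+2852+29·23·31=23529; k=3: 1334+1426+29·2·31=4558; k=4: 2668+0+29·23·31=23345 → min 4558.
Length 5: T₁..T₅: k=1: 0+4558+37·29·31=37821; k=2: 24679+2852+37·23·31=53912; k=3: 3480+1426+37·2·31=7200; k=4: 5182+0+37·23·31=31563 → min 7200.
Optimal order: ((T₁(T₂T₃))(T₄T₅)) with cost 7200.

7200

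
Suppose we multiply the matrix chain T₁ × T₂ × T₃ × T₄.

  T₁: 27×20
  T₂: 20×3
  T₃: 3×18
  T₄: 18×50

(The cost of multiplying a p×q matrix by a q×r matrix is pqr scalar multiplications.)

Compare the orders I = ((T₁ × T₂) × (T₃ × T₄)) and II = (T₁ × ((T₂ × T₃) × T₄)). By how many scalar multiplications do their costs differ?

37710

Order I = ((T₁ × T₂) × (T₃ × T₄)): (T₁ × T₂): 27×20 by 20×3 → 27×3, cost 27·20·3 = 1620; (T₃ × T₄): 3×18 by 18×50 → 3×50, cost 3·18·50 = 2700; ((T₁ × T₂) × (T₃ × T₄)): 27×3 by 3×50 → 27×50, cost 27·3·50 = 4050; cumulative 8370. Total 8370.
Order II = (T₁ × ((T₂ × T₃) × T₄)): (T₂ × T₃): 20×3 by 3×18 → 20×18, cost 20·3·18 = 1080; ((T₂ × T₃) × T₄): 20×18 by 18×50 → 20×50, cost 20·18·50 = 18000; cumulative 19080; (T₁ × ((T₂ × T₃) × T₄)): 27×20 by 20×50 → 27×50, cost 27·20·50 = 27000; cumulative 46080. Total 46080.
Difference: |8370 − 46080| = 37710.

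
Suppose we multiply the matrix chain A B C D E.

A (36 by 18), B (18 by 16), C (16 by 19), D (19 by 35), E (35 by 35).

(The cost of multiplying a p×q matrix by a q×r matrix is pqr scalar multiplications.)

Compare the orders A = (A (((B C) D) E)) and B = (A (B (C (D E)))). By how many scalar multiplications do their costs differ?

4503

Order A = (A (((B C) D) E)): (B C): 18×16 by 16×19 → 18×19, cost 18·16·19 = 5472; ((B C) D): 18×19 by 19×35 → 18×35, cost 18·19·35 = 11970; cumulative 17442; (((B C) D) E): 18×35 by 35×35 → 18×35, cost 18·35·35 = 22050; cumulative 39492; (A (((B C) D) E)): 36×18 by 18×35 → 36×35, cost 36·18·35 = 22680; cumulative 62172. Total 62172.
Order B = (A (B (C (D E)))): (D E): 19×35 by 35×35 → 19×35, cost 19·35·35 = 23275; (C (D E)): 16×19 by 19×35 → 16×35, cost 16·19·35 = 10640; cumulative 33915; (B (C (D E))): 18×16 by 16×35 → 18×35, cost 18·16·35 = 10080; cumulative 43995; (A (B (C (D E)))): 36×18 by 18×35 → 36×35, cost 36·18·35 = 22680; cumulative 66675. Total 66675.
Difference: |62172 − 66675| = 4503.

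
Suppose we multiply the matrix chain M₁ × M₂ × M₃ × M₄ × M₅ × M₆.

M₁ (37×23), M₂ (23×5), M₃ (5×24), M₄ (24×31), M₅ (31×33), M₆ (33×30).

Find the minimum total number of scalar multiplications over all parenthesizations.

23590

Adjacent pairs: M₁M₂ = 37·23·5 = 4255; M₂M₃ = 23·5·24 = 2760; M₃M₄ = 5·24·31 = 3720; M₄M₅ = 24·31·33 = 24552; M₅M₆ = 31·33·30 = 30690.
Length 3: M₁..M₃: k=1: 0+2760+37·23·24=23184; k=2: 4255+0+37·5·24=8695 → min 8695 | M₂..M₄: k=2: 0+3720+23·5·31=7285; k=3: 2760+0+23·24·31=19872 → min 7285 | M₃..M₅: k=3: 0+24552+5·24·33=28512; k=4: 3720+0+5·31·33=8835 → min 8835 | M₄..M₆: k=4: 0+30690+24·31·30=53010; k=5: 24552+0+24·33·30=48312 → min 48312.
Length 4: M₁..M₄: k=1: 0+7285+37·23·31=33666; k=2: 4255+3720+37·5·31=13710; k=3: 8695+0+37·24·31=36223 → min 13710 | M₂..M₅: k=2: 0+8835+23·5·33=12630; k=3: 2760+24552+23·24·33=45528; k=4: 7285+0+23·31·33=30814 → min 12630 | M₃..M₆: k=3: 0+48312+5·24·30=51912; k=4: 3720+30690+5·31·30=39060; k=5: 8835+0+5·33·30=13785 → min 13785.
Length 5: M₁..M₅: k=1: 0+12630+37·23·33=40713; k=2: 4255+8835+37·5·33=19195; k=3: 8695+24552+37·24·33=62551; k=4: 13710+0+37·31·33=51561 → min 19195 | M₂..M₆: k=2: 0+13785+23·5·30=17235; k=3: 2760+48312+23·24·30=67632; k=4: 7285+30690+23·31·30=59365; k=5: 12630+0+23·33·30=35400 → min 17235.
Length 6: M₁..M₆: k=1: 0+17235+37·23·30=42765; k=2: 4255+13785+37·5·30=23590; k=3: 8695+48312+37·24·30=83647; k=4: 13710+30690+37·31·30=78810; k=5: 19195+0+37·33·30=55825 → min 23590.
Optimal order: ((M₁ × M₂) × (((M₃ × M₄) × M₅) × M₆)) with cost 23590.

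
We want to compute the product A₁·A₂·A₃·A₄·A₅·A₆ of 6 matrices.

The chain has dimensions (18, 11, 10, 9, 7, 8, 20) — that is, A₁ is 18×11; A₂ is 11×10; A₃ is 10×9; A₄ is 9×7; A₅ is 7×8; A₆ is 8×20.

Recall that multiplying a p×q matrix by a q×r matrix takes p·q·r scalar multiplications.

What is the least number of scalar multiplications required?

Adjacent pairs: A₁A₂ = 18·11·10 = 1980; A₂A₃ = 11·10·9 = 990; A₃A₄ = 10·9·7 = 630; A₄A₅ = 9·7·8 = 504; A₅A₆ = 7·8·20 = 1120.
Length 3: A₁..A₃: k=1: 0+990+18·11·9=2772; k=2: 1980+0+18·10·9=3600 → min 2772 | A₂..A₄: k=2: 0+630+11·10·7=1400; k=3: 990+0+11·9·7=1683 → min 1400 | A₃..A₅: k=3: 0+504+10·9·8=1224; k=4: 630+0+10·7·8=1190 → min 1190 | A₄..A₆: k=4: 0+1120+9·7·20=2380; k=5: 504+0+9·8·20=1944 → min 1944.
Length 4: A₁..A₄: k=1: 0+1400+18·11·7=2786; k=2: 1980+630+18·10·7=3870; k=3: 2772+0+18·9·7=3906 → min 2786 | A₂..A₅: k=2: 0+1190+11·10·8=2070; k=3: 990+504+11·9·8=2286; k=4: 1400+0+11·7·8=2016 → min 2016 | A₃..A₆: k=3: 0+1944+10·9·20=3744; k=4: 630+1120+10·7·20=3150; k=5: 1190+0+10·8·20=2790 → min 2790.
Length 5: A₁..A₅: k=1: 0+2016+18·11·8=3600; k=2: 1980+1190+18·10·8=4610; k=3: 2772+504+18·9·8=4572; k=4: 2786+0+18·7·8=3794 → min 3600 | A₂..A₆: k=2: 0+2790+11·10·20=4990; k=3: 990+1944+11·9·20=4914; k=4: 1400+1120+11·7·20=4060; k=5: 2016+0+11·8·20=3776 → min 3776.
Length 6: A₁..A₆: k=1: 0+3776+18·11·20=7736; k=2: 1980+2790+18·10·20=8370; k=3: 2772+1944+18·9·20=7956; k=4: 2786+1120+18·7·20=6426; k=5: 3600+0+18·8·20=6480 → min 6426.
Optimal order: ((A₁·(A₂·(A₃·A₄)))·(A₅·A₆)) with cost 6426.

6426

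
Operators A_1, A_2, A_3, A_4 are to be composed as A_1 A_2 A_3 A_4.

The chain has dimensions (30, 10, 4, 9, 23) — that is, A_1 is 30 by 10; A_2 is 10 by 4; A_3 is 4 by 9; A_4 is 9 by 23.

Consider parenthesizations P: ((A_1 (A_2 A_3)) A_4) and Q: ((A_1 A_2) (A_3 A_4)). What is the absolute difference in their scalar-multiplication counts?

Order P = ((A_1 (A_2 A_3)) A_4): (A_2 A_3): 10×4 by 4×9 → 10×9, cost 10·4·9 = 360; (A_1 (A_2 A_3)): 30×10 by 10×9 → 30×9, cost 30·10·9 = 2700; cumulative 3060; ((A_1 (A_2 A_3)) A_4): 30×9 by 9×23 → 30×23, cost 30·9·23 = 6210; cumulative 9270. Total 9270.
Order Q = ((A_1 A_2) (A_3 A_4)): (A_1 A_2): 30×10 by 10×4 → 30×4, cost 30·10·4 = 1200; (A_3 A_4): 4×9 by 9×23 → 4×23, cost 4·9·23 = 828; ((A_1 A_2) (A_3 A_4)): 30×4 by 4×23 → 30×23, cost 30·4·23 = 2760; cumulative 4788. Total 4788.
Difference: |9270 − 4788| = 4482.

4482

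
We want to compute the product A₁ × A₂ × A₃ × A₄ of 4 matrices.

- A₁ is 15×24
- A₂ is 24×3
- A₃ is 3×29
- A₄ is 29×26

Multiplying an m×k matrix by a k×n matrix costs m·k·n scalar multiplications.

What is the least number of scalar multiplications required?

Adjacent pairs: A₁A₂ = 15·24·3 = 1080; A₂A₃ = 24·3·29 = 2088; A₃A₄ = 3·29·26 = 2262.
Length 3: A₁..A₃: k=1: 0+2088+15·24·29=12528; k=2: 1080+0+15·3·29=2385 → min 2385 | A₂..A₄: k=2: 0+2262+24·3·26=4134; k=3: 2088+0+24·29·26=20184 → min 4134.
Length 4: A₁..A₄: k=1: 0+4134+15·24·26=13494; k=2: 1080+2262+15·3·26=4512; k=3: 2385+0+15·29·26=13695 → min 4512.
Optimal order: ((A₁ × A₂) × (A₃ × A₄)) with cost 4512.

4512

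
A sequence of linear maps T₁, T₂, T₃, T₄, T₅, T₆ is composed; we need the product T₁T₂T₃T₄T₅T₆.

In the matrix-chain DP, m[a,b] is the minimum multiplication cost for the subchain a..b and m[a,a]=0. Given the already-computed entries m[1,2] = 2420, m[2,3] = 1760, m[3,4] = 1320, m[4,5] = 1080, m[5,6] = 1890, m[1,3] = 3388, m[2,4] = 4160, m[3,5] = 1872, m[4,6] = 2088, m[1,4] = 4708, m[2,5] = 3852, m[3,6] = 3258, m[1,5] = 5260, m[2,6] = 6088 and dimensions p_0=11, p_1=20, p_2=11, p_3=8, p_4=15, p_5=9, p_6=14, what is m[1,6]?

6646

m[1,6] = min over k∈[1,5] of m[1,k]+m[k+1,6]+p_{0}·p_k·p_{6}.
k=1: 0 + 6088 + 11·20·14 = 9168; k=2: 2420 + 3258 + 11·11·14 = 7372; k=3: 3388 + 2088 + 11·8·14 = 6708; k=4: 4708 + 1890 + 11·15·14 = 8908; k=5: 5260 + 0 + 11·9·14 = 6646.
Minimum: 6646 at k=5.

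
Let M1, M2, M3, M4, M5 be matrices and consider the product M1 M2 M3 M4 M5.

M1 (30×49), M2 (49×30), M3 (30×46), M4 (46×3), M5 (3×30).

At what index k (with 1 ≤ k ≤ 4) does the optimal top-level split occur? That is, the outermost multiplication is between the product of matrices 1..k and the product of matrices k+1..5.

4

Adjacent pairs: M1M2 = 30·49·30 = 44100; M2M3 = 49·30·46 = 67620; M3M4 = 30·46·3 = 4140; M4M5 = 46·3·30 = 4140.
Length 3: M1..M3: k=1: 0+67620+30·49·46=135240; k=2: 44100+0+30·30·46=85500 → min 85500 | M2..M4: k=2: 0+4140+49·30·3=8550; k=3: 67620+0+49·46·3=74382 → min 8550 | M3..M5: k=3: 0+4140+30·46·30=45540; k=4: 4140+0+30·3·30=6840 → min 6840.
Length 4: M1..M4: k=1: 0+8550+30·49·3=12960; k=2: 44100+4140+30·30·3=50940; k=3: 85500+0+30·46·3=89640 → min 12960 | M2..M5: k=2: 0+6840+49·30·30=50940; k=3: 67620+4140+49·46·30=139380; k=4: 8550+0+49·3·30=12960 → min 12960.
Top-level splits: k=1: (M1..M1)·(M2..M5) → 0+12960+30·49·30 = 57060; k=2: (M1..M2)·(M3..M5) → 44100+6840+30·30·30 = 77940; k=3: (M1..M3)·(M4..M5) → 85500+4140+30·46·30 = 131040; k=4: (M1..M4)·(M5..M5) → 12960+0+30·3·30 = 15660.
Best split is after M4, i.e. k = 4.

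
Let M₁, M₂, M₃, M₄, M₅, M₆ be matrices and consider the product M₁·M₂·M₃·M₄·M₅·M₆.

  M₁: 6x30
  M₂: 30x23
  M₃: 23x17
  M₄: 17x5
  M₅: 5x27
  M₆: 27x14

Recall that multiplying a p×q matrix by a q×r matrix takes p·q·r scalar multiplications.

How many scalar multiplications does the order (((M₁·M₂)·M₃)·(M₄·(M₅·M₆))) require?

(M₁·M₂): 6×30 by 30×23 → 6×23, cost 6·30·23 = 4140
((M₁·M₂)·M₃): 6×23 by 23×17 → 6×17, cost 6·23·17 = 2346; cumulative 6486
(M₅·M₆): 5×27 by 27×14 → 5×14, cost 5·27·14 = 1890
(M₄·(M₅·M₆)): 17×5 by 5×14 → 17×14, cost 17·5·14 = 1190; cumulative 3080
(((M₁·M₂)·M₃)·(M₄·(M₅·M₆))): 6×17 by 17×14 → 6×14, cost 6·17·14 = 1428; cumulative 10994
Total: 10994 scalar multiplications.

10994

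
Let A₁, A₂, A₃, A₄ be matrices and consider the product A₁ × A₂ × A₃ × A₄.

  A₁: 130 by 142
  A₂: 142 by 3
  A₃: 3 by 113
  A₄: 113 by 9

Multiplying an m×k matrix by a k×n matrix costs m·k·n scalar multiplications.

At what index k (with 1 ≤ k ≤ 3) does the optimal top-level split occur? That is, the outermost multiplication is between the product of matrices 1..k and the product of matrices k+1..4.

2

Adjacent pairs: A₁A₂ = 130·142·3 = 55380; A₂A₃ = 142·3·113 = 48138; A₃A₄ = 3·113·9 = 3051.
Length 3: A₁..A₃: k=1: 0+48138+130·142·113=2134118; k=2: 55380+0+130·3·113=99450 → min 99450 | A₂..A₄: k=2: 0+3051+142·3·9=6885; k=3: 48138+0+142·113·9=192552 → min 6885.
Top-level splits: k=1: (A₁..A₁)·(A₂..A₄) → 0+6885+130·142·9 = 173025; k=2: (A₁..A₂)·(A₃..A₄) → 55380+3051+130·3·9 = 61941; k=3: (A₁..A₃)·(A₄..A₄) → 99450+0+130·113·9 = 231660.
Best split is after A₂, i.e. k = 2.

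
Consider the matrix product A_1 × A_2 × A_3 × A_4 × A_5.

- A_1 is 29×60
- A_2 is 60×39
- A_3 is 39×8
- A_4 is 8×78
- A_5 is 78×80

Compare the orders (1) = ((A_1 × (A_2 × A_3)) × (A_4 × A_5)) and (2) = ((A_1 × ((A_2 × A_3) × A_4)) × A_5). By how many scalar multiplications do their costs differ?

Order (1) = ((A_1 × (A_2 × A_3)) × (A_4 × A_5)): (A_2 × A_3): 60×39 by 39×8 → 60×8, cost 60·39·8 = 18720; (A_1 × (A_2 × A_3)): 29×60 by 60×8 → 29×8, cost 29·60·8 = 13920; cumulative 32640; (A_4 × A_5): 8×78 by 78×80 → 8×80, cost 8·78·80 = 49920; ((A_1 × (A_2 × A_3)) × (A_4 × A_5)): 29×8 by 8×80 → 29×80, cost 29·8·80 = 18560; cumulative 101120. Total 101120.
Order (2) = ((A_1 × ((A_2 × A_3) × A_4)) × A_5): (A_2 × A_3): 60×39 by 39×8 → 60×8, cost 60·39·8 = 18720; ((A_2 × A_3) × A_4): 60×8 by 8×78 → 60×78, cost 60·8·78 = 37440; cumulative 56160; (A_1 × ((A_2 × A_3) × A_4)): 29×60 by 60×78 → 29×78, cost 29·60·78 = 135720; cumulative 191880; ((A_1 × ((A_2 × A_3) × A_4)) × A_5): 29×78 by 78×80 → 29×80, cost 29·78·80 = 180960; cumulative 372840. Total 372840.
Difference: |101120 − 372840| = 271720.

271720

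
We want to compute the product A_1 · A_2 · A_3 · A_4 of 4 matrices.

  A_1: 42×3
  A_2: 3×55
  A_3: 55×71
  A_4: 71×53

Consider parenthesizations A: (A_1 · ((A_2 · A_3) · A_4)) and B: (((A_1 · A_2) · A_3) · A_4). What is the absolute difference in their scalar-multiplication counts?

299304

Order A = (A_1 · ((A_2 · A_3) · A_4)): (A_2 · A_3): 3×55 by 55×71 → 3×71, cost 3·55·71 = 11715; ((A_2 · A_3) · A_4): 3×71 by 71×53 → 3×53, cost 3·71·53 = 11289; cumulative 23004; (A_1 · ((A_2 · A_3) · A_4)): 42×3 by 3×53 → 42×53, cost 42·3·53 = 6678; cumulative 29682. Total 29682.
Order B = (((A_1 · A_2) · A_3) · A_4): (A_1 · A_2): 42×3 by 3×55 → 42×55, cost 42·3·55 = 6930; ((A_1 · A_2) · A_3): 42×55 by 55×71 → 42×71, cost 42·55·71 = 164010; cumulative 170940; (((A_1 · A_2) · A_3) · A_4): 42×71 by 71×53 → 42×53, cost 42·71·53 = 158046; cumulative 328986. Total 328986.
Difference: |29682 − 328986| = 299304.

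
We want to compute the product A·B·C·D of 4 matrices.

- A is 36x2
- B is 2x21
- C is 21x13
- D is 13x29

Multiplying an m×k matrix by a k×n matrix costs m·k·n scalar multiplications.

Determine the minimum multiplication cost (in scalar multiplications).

Adjacent pairs: AB = 36·2·21 = 1512; BC = 2·21·13 = 546; CD = 21·13·29 = 7917.
Length 3: A..C: k=1: 0+546+36·2·13=1482; k=2: 1512+0+36·21·13=11340 → min 1482 | B..D: k=2: 0+7917+2·21·29=9135; k=3: 546+0+2·13·29=1300 → min 1300.
Length 4: A..D: k=1: 0+1300+36·2·29=3388; k=2: 1512+7917+36·21·29=31353; k=3: 1482+0+36·13·29=15054 → min 3388.
Optimal order: (A·((B·C)·D)) with cost 3388.

3388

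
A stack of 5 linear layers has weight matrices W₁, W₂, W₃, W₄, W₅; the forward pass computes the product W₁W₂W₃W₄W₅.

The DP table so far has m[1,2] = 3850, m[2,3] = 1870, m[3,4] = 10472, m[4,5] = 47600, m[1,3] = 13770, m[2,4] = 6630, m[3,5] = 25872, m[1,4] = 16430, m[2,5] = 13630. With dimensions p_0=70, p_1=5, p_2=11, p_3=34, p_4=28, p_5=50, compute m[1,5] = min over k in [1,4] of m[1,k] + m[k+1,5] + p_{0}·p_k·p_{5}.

m[1,5] = min over k∈[1,4] of m[1,k]+m[k+1,5]+p_{0}·p_k·p_{5}.
k=1: 0 + 13630 + 70·5·50 = 31130; k=2: 3850 + 25872 + 70·11·50 = 68222; k=3: 13770 + 47600 + 70·34·50 = 180370; k=4: 16430 + 0 + 70·28·50 = 114430.
Minimum: 31130 at k=1.

31130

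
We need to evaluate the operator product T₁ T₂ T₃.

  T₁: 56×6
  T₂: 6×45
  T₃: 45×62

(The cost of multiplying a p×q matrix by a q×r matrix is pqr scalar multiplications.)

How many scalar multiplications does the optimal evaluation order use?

37572

Order (T₁ (T₂ T₃)): (T₂ T₃): 6×45 by 45×62 → 6×62, cost 6·45·62 = 16740; (T₁ (T₂ T₃)): 56×6 by 6×62 → 56×62, cost 56·6·62 = 20832; cumulative 37572. Total 37572.
Order ((T₁ T₂) T₃): (T₁ T₂): 56×6 by 6×45 → 56×45, cost 56·6·45 = 15120; ((T₁ T₂) T₃): 56×45 by 45×62 → 56×62, cost 56·45·62 = 156240; cumulative 171360. Total 171360.
Minimum: 37572.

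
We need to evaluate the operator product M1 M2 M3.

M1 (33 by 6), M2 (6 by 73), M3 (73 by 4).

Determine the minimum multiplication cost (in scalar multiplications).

Order (M1 (M2 M3)): (M2 M3): 6×73 by 73×4 → 6×4, cost 6·73·4 = 1752; (M1 (M2 M3)): 33×6 by 6×4 → 33×4, cost 33·6·4 = 792; cumulative 2544. Total 2544.
Order ((M1 M2) M3): (M1 M2): 33×6 by 6×73 → 33×73, cost 33·6·73 = 14454; ((M1 M2) M3): 33×73 by 73×4 → 33×4, cost 33·73·4 = 9636; cumulative 24090. Total 24090.
Minimum: 2544.

2544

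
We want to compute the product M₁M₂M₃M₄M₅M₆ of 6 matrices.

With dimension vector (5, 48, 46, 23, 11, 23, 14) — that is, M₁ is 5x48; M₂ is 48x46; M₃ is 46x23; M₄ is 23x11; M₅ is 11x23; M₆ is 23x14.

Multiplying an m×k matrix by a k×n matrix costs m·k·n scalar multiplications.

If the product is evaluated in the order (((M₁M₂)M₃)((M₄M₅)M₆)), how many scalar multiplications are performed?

31165

(M₁M₂): 5×48 by 48×46 → 5×46, cost 5·48·46 = 11040
((M₁M₂)M₃): 5×46 by 46×23 → 5×23, cost 5·46·23 = 5290; cumulative 16330
(M₄M₅): 23×11 by 11×23 → 23×23, cost 23·11·23 = 5819
((M₄M₅)M₆): 23×23 by 23×14 → 23×14, cost 23·23·14 = 7406; cumulative 13225
(((M₁M₂)M₃)((M₄M₅)M₆)): 5×23 by 23×14 → 5×14, cost 5·23·14 = 1610; cumulative 31165
Total: 31165 scalar multiplications.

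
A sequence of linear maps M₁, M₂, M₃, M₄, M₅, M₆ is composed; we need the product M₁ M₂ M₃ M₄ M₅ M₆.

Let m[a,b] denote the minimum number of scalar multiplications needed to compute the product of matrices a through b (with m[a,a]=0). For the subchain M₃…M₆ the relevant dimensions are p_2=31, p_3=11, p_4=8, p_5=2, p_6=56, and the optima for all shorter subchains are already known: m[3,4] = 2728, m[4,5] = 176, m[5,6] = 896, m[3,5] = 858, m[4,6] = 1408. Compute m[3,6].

m[3,6] = min over k∈[3,5] of m[3,k]+m[k+1,6]+p_{2}·p_k·p_{6}.
k=3: 0 + 1408 + 31·11·56 = 20504; k=4: 2728 + 896 + 31·8·56 = 17512; k=5: 858 + 0 + 31·2·56 = 4330.
Minimum: 4330 at k=5.

4330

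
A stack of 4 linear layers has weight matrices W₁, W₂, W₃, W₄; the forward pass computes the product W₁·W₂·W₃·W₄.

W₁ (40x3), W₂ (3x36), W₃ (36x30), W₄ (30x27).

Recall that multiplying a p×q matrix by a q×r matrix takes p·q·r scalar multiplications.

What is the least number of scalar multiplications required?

8910

Adjacent pairs: W₁W₂ = 40·3·36 = 4320; W₂W₃ = 3·36·30 = 3240; W₃W₄ = 36·30·27 = 29160.
Length 3: W₁..W₃: k=1: 0+3240+40·3·30=6840; k=2: 4320+0+40·36·30=47520 → min 6840 | W₂..W₄: k=2: 0+29160+3·36·27=32076; k=3: 3240+0+3·30·27=5670 → min 5670.
Length 4: W₁..W₄: k=1: 0+5670+40·3·27=8910; k=2: 4320+29160+40·36·27=72360; k=3: 6840+0+40·30·27=39240 → min 8910.
Optimal order: (W₁·((W₂·W₃)·W₄)) with cost 8910.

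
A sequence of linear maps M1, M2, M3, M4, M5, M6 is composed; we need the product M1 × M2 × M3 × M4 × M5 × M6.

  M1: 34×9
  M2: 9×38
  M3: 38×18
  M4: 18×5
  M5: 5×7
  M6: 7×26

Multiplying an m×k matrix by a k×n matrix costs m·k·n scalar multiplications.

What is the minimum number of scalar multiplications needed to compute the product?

11990

Adjacent pairs: M1M2 = 34·9·38 = 11628; M2M3 = 9·38·18 = 6156; M3M4 = 38·18·5 = 3420; M4M5 = 18·5·7 = 630; M5M6 = 5·7·26 = 910.
Length 3: M1..M3: k=1: 0+6156+34·9·18=11664; k=2: 11628+0+34·38·18=34884 → min 11664 | M2..M4: k=2: 0+3420+9·38·5=5130; k=3: 6156+0+9·18·5=6966 → min 5130 | M3..M5: k=3: 0+630+38·18·7=5418; k=4: 3420+0+38·5·7=4750 → min 4750 | M4..M6: k=4: 0+910+18·5·26=3250; k=5: 630+0+18·7·26=3906 → min 3250.
Length 4: M1..M4: k=1: 0+5130+34·9·5=6660; k=2: 11628+3420+34·38·5=21508; k=3: 11664+0+34·18·5=14724 → min 6660 | M2..M5: k=2: 0+4750+9·38·7=7144; k=3: 6156+630+9·18·7=7920; k=4: 5130+0+9·5·7=5445 → min 5445 | M3..M6: k=3: 0+3250+38·18·26=21034; k=4: 3420+910+38·5·26=9270; k=5: 4750+0+38·7·26=11666 → min 9270.
Length 5: M1..M5: k=1: 0+5445+34·9·7=7587; k=2: 11628+4750+34·38·7=25422; k=3: 11664+630+34·18·7=16578; k=4: 6660+0+34·5·7=7850 → min 7587 | M2..M6: k=2: 0+9270+9·38·26=18162; k=3: 6156+3250+9·18·26=13618; k=4: 5130+910+9·5·26=7210; k=5: 5445+0+9·7·26=7083 → min 7083.
Length 6: M1..M6: k=1: 0+7083+34·9·26=15039; k=2: 11628+9270+34·38·26=54490; k=3: 11664+3250+34·18·26=30826; k=4: 6660+910+34·5·26=11990; k=5: 7587+0+34·7·26=13775 → min 11990.
Optimal order: ((M1 × (M2 × (M3 × M4))) × (M5 × M6)) with cost 11990.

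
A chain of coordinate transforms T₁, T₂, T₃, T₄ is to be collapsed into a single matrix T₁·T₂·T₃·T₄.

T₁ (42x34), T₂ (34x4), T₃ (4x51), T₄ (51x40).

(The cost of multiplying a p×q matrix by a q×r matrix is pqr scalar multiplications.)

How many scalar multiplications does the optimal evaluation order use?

Adjacent pairs: T₁T₂ = 42·34·4 = 5712; T₂T₃ = 34·4·51 = 6936; T₃T₄ = 4·51·40 = 8160.
Length 3: T₁..T₃: k=1: 0+6936+42·34·51=79764; k=2: 5712+0+42·4·51=14280 → min 14280 | T₂..T₄: k=2: 0+8160+34·4·40=13600; k=3: 6936+0+34·51·40=76296 → min 13600.
Length 4: T₁..T₄: k=1: 0+13600+42·34·40=70720; k=2: 5712+8160+42·4·40=20592; k=3: 14280+0+42·51·40=99960 → min 20592.
Optimal order: ((T₁·T₂)·(T₃·T₄)) with cost 20592.

20592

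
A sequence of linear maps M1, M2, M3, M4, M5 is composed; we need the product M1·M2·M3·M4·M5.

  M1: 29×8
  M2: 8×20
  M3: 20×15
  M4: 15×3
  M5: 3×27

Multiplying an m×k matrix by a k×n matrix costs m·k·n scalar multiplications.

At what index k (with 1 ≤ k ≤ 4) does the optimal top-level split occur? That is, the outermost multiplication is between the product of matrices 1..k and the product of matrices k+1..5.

4

Adjacent pairs: M1M2 = 29·8·20 = 4640; M2M3 = 8·20·15 = 2400; M3M4 = 20·15·3 = 900; M4M5 = 15·3·27 = 1215.
Length 3: M1..M3: k=1: 0+2400+29·8·15=5880; k=2: 4640+0+29·20·15=13340 → min 5880 | M2..M4: k=2: 0+900+8·20·3=1380; k=3: 2400+0+8·15·3=2760 → min 1380 | M3..M5: k=3: 0+1215+20·15·27=9315; k=4: 900+0+20·3·27=2520 → min 2520.
Length 4: M1..M4: k=1: 0+1380+29·8·3=2076; k=2: 4640+900+29·20·3=7280; k=3: 5880+0+29·15·3=7185 → min 2076 | M2..M5: k=2: 0+2520+8·20·27=6840; k=3: 2400+1215+8·15·27=6855; k=4: 1380+0+8·3·27=2028 → min 2028.
Top-level splits: k=1: (M1..M1)·(M2..M5) → 0+2028+29·8·27 = 8292; k=2: (M1..M2)·(M3..M5) → 4640+2520+29·20·27 = 22820; k=3: (M1..M3)·(M4..M5) → 5880+1215+29·15·27 = 18840; k=4: (M1..M4)·(M5..M5) → 2076+0+29·3·27 = 4425.
Best split is after M4, i.e. k = 4.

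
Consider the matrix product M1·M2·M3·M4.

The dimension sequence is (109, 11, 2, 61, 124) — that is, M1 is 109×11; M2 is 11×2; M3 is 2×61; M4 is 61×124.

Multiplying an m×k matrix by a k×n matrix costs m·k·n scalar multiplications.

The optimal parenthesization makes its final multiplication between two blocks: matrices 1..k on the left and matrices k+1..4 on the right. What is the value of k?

2

Adjacent pairs: M1M2 = 109·11·2 = 2398; M2M3 = 11·2·61 = 1342; M3M4 = 2·61·124 = 15128.
Length 3: M1..M3: k=1: 0+1342+109·11·61=74481; k=2: 2398+0+109·2·61=15696 → min 15696 | M2..M4: k=2: 0+15128+11·2·124=17856; k=3: 1342+0+11·61·124=84546 → min 17856.
Top-level splits: k=1: (M1..M1)·(M2..M4) → 0+17856+109·11·124 = 166532; k=2: (M1..M2)·(M3..M4) → 2398+15128+109·2·124 = 44558; k=3: (M1..M3)·(M4..M4) → 15696+0+109·61·124 = 840172.
Best split is after M2, i.e. k = 2.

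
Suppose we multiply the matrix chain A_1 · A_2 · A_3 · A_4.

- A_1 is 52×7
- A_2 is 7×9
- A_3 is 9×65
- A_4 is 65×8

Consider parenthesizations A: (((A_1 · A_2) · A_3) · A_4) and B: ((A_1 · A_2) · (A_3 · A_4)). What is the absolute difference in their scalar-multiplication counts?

Order A = (((A_1 · A_2) · A_3) · A_4): (A_1 · A_2): 52×7 by 7×9 → 52×9, cost 52·7·9 = 3276; ((A_1 · A_2) · A_3): 52×9 by 9×65 → 52×65, cost 52·9·65 = 30420; cumulative 33696; (((A_1 · A_2) · A_3) · A_4): 52×65 by 65×8 → 52×8, cost 52·65·8 = 27040; cumulative 60736. Total 60736.
Order B = ((A_1 · A_2) · (A_3 · A_4)): (A_1 · A_2): 52×7 by 7×9 → 52×9, cost 52·7·9 = 3276; (A_3 · A_4): 9×65 by 65×8 → 9×8, cost 9·65·8 = 4680; ((A_1 · A_2) · (A_3 · A_4)): 52×9 by 9×8 → 52×8, cost 52·9·8 = 3744; cumulative 11700. Total 11700.
Difference: |60736 − 11700| = 49036.

49036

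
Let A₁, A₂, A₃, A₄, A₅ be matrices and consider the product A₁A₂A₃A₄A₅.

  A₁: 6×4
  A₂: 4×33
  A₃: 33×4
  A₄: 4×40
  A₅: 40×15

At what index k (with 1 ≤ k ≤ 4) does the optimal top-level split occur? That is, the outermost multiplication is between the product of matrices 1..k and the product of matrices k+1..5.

3

Adjacent pairs: A₁A₂ = 6·4·33 = 792; A₂A₃ = 4·33·4 = 528; A₃A₄ = 33·4·40 = 5280; A₄A₅ = 4·40·15 = 2400.
Length 3: A₁..A₃: k=1: 0+528+6·4·4=624; k=2: 792+0+6·33·4=1584 → min 624 | A₂..A₄: k=2: 0+5280+4·33·40=10560; k=3: 528+0+4·4·40=1168 → min 1168 | A₃..A₅: k=3: 0+2400+33·4·15=4380; k=4: 5280+0+33·40·15=25080 → min 4380.
Length 4: A₁..A₄: k=1: 0+1168+6·4·40=2128; k=2: 792+5280+6·33·40=13992; k=3: 624+0+6·4·40=1584 → min 1584 | A₂..A₅: k=2: 0+4380+4·33·15=6360; k=3: 528+2400+4·4·15=3168; k=4: 1168+0+4·40·15=3568 → min 3168.
Top-level splits: k=1: (A₁..A₁)·(A₂..A₅) → 0+3168+6·4·15 = 3528; k=2: (A₁..A₂)·(A₃..A₅) → 792+4380+6·33·15 = 8142; k=3: (A₁..A₃)·(A₄..A₅) → 624+2400+6·4·15 = 3384; k=4: (A₁..A₄)·(A₅..A₅) → 1584+0+6·40·15 = 5184.
Best split is after A₃, i.e. k = 3.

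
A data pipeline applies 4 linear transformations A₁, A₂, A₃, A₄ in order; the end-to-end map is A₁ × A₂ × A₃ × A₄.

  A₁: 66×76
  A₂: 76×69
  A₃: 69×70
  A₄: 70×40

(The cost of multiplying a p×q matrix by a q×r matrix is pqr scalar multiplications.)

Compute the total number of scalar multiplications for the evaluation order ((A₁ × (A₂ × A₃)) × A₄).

(A₂ × A₃): 76×69 by 69×70 → 76×70, cost 76·69·70 = 367080
(A₁ × (A₂ × A₃)): 66×76 by 76×70 → 66×70, cost 66·76·70 = 351120; cumulative 718200
((A₁ × (A₂ × A₃)) × A₄): 66×70 by 70×40 → 66×40, cost 66·70·40 = 184800; cumulative 903000
Total: 903000 scalar multiplications.

903000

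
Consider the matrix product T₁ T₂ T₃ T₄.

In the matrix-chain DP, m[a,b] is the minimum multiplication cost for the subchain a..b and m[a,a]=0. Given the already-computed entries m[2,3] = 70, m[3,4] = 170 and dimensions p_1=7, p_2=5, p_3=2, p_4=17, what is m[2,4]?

m[2,4] = min over k∈[2,3] of m[2,k]+m[k+1,4]+p_{1}·p_k·p_{4}.
k=2: 0 + 170 + 7·5·17 = 765; k=3: 70 + 0 + 7·2·17 = 308.
Minimum: 308 at k=3.

308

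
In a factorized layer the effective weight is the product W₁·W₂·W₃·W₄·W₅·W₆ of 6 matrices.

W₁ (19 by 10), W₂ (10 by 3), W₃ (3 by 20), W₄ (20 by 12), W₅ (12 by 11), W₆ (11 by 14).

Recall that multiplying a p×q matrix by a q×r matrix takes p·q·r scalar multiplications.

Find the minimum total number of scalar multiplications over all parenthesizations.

2946

Adjacent pairs: W₁W₂ = 19·10·3 = 570; W₂W₃ = 10·3·20 = 600; W₃W₄ = 3·20·12 = 720; W₄W₅ = 20·12·11 = 2640; W₅W₆ = 12·11·14 = 1848.
Length 3: W₁..W₃: k=1: 0+600+19·10·20=4400; k=2: 570+0+19·3·20=1710 → min 1710 | W₂..W₄: k=2: 0+720+10·3·12=1080; k=3: 600+0+10·20·12=3000 → min 1080 | W₃..W₅: k=3: 0+2640+3·20·11=3300; k=4: 720+0+3·12·11=1116 → min 1116 | W₄..W₆: k=4: 0+1848+20·12·14=5208; k=5: 2640+0+20·11·14=5720 → min 5208.
Length 4: W₁..W₄: k=1: 0+1080+19·10·12=3360; k=2: 570+720+19·3·12=1974; k=3: 1710+0+19·20·12=6270 → min 1974 | W₂..W₅: k=2: 0+1116+10·3·11=1446; k=3: 600+2640+10·20·11=5440; k=4: 1080+0+10·12·11=2400 → min 1446 | W₃..W₆: k=3: 0+5208+3·20·14=6048; k=4: 720+1848+3·12·14=3072; k=5: 1116+0+3·11·14=1578 → min 1578.
Length 5: W₁..W₅: k=1: 0+1446+19·10·11=3536; k=2: 570+1116+19·3·11=2313; k=3: 1710+2640+19·20·11=8530; k=4: 1974+0+19·12·11=4482 → min 2313 | W₂..W₆: k=2: 0+1578+10·3·14=1998; k=3: 600+5208+10·20·14=8608; k=4: 1080+1848+10·12·14=4608; k=5: 1446+0+10·11·14=2986 → min 1998.
Length 6: W₁..W₆: k=1: 0+1998+19·10·14=4658; k=2: 570+1578+19·3·14=2946; k=3: 1710+5208+19·20·14=12238; k=4: 1974+1848+19·12·14=7014; k=5: 2313+0+19·11·14=5239 → min 2946.
Optimal order: ((W₁·W₂)·(((W₃·W₄)·W₅)·W₆)) with cost 2946.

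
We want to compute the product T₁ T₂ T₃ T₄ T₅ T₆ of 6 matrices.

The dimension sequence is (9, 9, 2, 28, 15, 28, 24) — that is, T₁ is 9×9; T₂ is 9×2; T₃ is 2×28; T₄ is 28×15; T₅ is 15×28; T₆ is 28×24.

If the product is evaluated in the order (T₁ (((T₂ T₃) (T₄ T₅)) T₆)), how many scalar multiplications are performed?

27312

(T₂ T₃): 9×2 by 2×28 → 9×28, cost 9·2·28 = 504
(T₄ T₅): 28×15 by 15×28 → 28×28, cost 28·15·28 = 11760
((T₂ T₃) (T₄ T₅)): 9×28 by 28×28 → 9×28, cost 9·28·28 = 7056; cumulative 19320
(((T₂ T₃) (T₄ T₅)) T₆): 9×28 by 28×24 → 9×24, cost 9·28·24 = 6048; cumulative 25368
(T₁ (((T₂ T₃) (T₄ T₅)) T₆)): 9×9 by 9×24 → 9×24, cost 9·9·24 = 1944; cumulative 27312
Total: 27312 scalar multiplications.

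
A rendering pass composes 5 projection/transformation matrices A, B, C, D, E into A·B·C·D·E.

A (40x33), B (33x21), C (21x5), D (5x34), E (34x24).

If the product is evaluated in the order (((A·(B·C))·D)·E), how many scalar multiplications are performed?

49505

(B·C): 33×21 by 21×5 → 33×5, cost 33·21·5 = 3465
(A·(B·C)): 40×33 by 33×5 → 40×5, cost 40·33·5 = 6600; cumulative 10065
((A·(B·C))·D): 40×5 by 5×34 → 40×34, cost 40·5·34 = 6800; cumulative 16865
(((A·(B·C))·D)·E): 40×34 by 34×24 → 40×24, cost 40·34·24 = 32640; cumulative 49505
Total: 49505 scalar multiplications.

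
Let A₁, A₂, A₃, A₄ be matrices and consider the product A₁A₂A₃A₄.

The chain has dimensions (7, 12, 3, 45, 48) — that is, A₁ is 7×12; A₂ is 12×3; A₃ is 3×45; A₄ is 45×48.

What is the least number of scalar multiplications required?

7740

Adjacent pairs: A₁A₂ = 7·12·3 = 252; A₂A₃ = 12·3·45 = 1620; A₃A₄ = 3·45·48 = 6480.
Length 3: A₁..A₃: k=1: 0+1620+7·12·45=5400; k=2: 252+0+7·3·45=1197 → min 1197 | A₂..A₄: k=2: 0+6480+12·3·48=8208; k=3: 1620+0+12·45·48=27540 → min 8208.
Length 4: A₁..A₄: k=1: 0+8208+7·12·48=12240; k=2: 252+6480+7·3·48=7740; k=3: 1197+0+7·45·48=16317 → min 7740.
Optimal order: ((A₁A₂)(A₃A₄)) with cost 7740.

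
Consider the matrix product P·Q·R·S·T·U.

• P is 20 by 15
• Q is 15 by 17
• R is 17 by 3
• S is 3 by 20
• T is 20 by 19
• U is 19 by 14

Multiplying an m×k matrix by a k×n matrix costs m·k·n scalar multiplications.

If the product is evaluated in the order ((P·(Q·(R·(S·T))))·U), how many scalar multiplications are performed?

17974

(S·T): 3×20 by 20×19 → 3×19, cost 3·20·19 = 1140
(R·(S·T)): 17×3 by 3×19 → 17×19, cost 17·3·19 = 969; cumulative 2109
(Q·(R·(S·T))): 15×17 by 17×19 → 15×19, cost 15·17·19 = 4845; cumulative 6954
(P·(Q·(R·(S·T)))): 20×15 by 15×19 → 20×19, cost 20·15·19 = 5700; cumulative 12654
((P·(Q·(R·(S·T))))·U): 20×19 by 19×14 → 20×14, cost 20·19·14 = 5320; cumulative 17974
Total: 17974 scalar multiplications.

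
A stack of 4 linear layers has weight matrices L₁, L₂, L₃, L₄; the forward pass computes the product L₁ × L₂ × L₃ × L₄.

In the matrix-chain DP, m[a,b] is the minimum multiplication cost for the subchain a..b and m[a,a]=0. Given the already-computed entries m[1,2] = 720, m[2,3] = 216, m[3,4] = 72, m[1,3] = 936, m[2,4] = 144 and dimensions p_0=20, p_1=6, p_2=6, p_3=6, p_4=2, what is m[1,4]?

384

m[1,4] = min over k∈[1,3] of m[1,k]+m[k+1,4]+p_{0}·p_k·p_{4}.
k=1: 0 + 144 + 20·6·2 = 384; k=2: 720 + 72 + 20·6·2 = 1032; k=3: 936 + 0 + 20·6·2 = 1176.
Minimum: 384 at k=1.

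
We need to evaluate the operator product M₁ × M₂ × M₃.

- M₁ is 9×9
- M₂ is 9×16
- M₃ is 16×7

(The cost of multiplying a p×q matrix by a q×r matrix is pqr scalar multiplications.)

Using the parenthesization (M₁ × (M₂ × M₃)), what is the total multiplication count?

1575

(M₂ × M₃): 9×16 by 16×7 → 9×7, cost 9·16·7 = 1008
(M₁ × (M₂ × M₃)): 9×9 by 9×7 → 9×7, cost 9·9·7 = 567; cumulative 1575
Total: 1575 scalar multiplications.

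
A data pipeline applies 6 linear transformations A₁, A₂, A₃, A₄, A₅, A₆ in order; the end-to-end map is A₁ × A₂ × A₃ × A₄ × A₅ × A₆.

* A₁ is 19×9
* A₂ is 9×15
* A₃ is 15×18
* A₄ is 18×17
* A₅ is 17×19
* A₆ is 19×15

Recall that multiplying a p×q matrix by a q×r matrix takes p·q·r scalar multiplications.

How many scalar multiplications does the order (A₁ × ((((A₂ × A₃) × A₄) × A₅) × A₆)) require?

(A₂ × A₃): 9×15 by 15×18 → 9×18, cost 9·15·18 = 2430
((A₂ × A₃) × A₄): 9×18 by 18×17 → 9×17, cost 9·18·17 = 2754; cumulative 5184
(((A₂ × A₃) × A₄) × A₅): 9×17 by 17×19 → 9×19, cost 9·17·19 = 2907; cumulative 8091
((((A₂ × A₃) × A₄) × A₅) × A₆): 9×19 by 19×15 → 9×15, cost 9·19·15 = 2565; cumulative 10656
(A₁ × ((((A₂ × A₃) × A₄) × A₅) × A₆)): 19×9 by 9×15 → 19×15, cost 19·9·15 = 2565; cumulative 13221
Total: 13221 scalar multiplications.

13221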